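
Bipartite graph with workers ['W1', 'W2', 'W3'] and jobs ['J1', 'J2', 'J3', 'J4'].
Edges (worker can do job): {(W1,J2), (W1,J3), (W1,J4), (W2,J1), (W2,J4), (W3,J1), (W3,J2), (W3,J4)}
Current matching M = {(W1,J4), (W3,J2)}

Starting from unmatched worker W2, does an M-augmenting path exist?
Yes: W2 → J4 → W1 → J3

An M-augmenting path alternates non-matching / matching edges, starting and ending at unmatched vertices.
Path: W2 → J4 → W1 → J3
(J3 is unmatched in M, so the path is augmenting.)
Flipping edges along this path would increase |M| from 2 to 3.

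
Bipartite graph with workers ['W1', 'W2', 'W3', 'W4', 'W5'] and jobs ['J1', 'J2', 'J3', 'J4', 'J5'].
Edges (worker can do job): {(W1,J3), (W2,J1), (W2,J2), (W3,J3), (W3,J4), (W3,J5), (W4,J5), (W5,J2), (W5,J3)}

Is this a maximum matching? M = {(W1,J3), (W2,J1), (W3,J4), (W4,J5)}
No, size 4 is not maximum

Proposed matching has size 4.
Maximum matching size for this graph: 5.

This is NOT maximum - can be improved to size 5.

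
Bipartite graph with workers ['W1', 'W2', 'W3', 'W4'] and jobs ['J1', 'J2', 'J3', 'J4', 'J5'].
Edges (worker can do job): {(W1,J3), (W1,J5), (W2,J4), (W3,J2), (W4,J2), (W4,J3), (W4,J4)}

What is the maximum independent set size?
Maximum independent set = 5

By König's theorem:
- Min vertex cover = Max matching = 4
- Max independent set = Total vertices - Min vertex cover
- Max independent set = 9 - 4 = 5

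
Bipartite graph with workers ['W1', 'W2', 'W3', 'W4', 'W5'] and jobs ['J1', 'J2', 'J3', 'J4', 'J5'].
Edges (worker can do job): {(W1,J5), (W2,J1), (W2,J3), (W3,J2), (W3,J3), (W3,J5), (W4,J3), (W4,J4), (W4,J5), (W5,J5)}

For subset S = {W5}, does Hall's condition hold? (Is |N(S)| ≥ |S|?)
Yes: |N(S)| = 1, |S| = 1

Subset S = {W5}
Neighbors N(S) = {J5}

|N(S)| = 1, |S| = 1
Hall's condition: |N(S)| ≥ |S| is satisfied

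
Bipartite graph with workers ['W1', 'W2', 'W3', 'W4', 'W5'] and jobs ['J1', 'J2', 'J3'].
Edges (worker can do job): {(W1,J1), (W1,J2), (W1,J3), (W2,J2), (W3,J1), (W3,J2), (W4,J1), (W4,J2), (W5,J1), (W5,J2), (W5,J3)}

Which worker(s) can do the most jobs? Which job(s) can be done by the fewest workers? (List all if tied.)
Most versatile: W1, W5 (3 jobs); Least covered: J3 (2 workers)

Worker degrees (jobs they can do): W1:3, W2:1, W3:2, W4:2, W5:3
Job degrees (workers who can do it): J1:4, J2:5, J3:2

Maximum worker degree is 3, achieved by: W1, W5
Minimum job degree is 2, achieved by: J3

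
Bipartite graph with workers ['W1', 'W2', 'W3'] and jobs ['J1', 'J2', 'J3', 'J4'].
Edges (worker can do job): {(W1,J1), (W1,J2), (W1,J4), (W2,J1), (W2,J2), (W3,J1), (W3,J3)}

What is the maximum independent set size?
Maximum independent set = 4

By König's theorem:
- Min vertex cover = Max matching = 3
- Max independent set = Total vertices - Min vertex cover
- Max independent set = 7 - 3 = 4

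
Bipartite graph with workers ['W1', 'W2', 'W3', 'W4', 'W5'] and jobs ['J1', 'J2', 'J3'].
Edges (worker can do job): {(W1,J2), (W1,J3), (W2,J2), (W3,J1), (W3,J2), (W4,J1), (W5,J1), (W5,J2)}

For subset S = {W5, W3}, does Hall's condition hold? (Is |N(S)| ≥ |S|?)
Yes: |N(S)| = 2, |S| = 2

Subset S = {W5, W3}
Neighbors N(S) = {J1, J2}

|N(S)| = 2, |S| = 2
Hall's condition: |N(S)| ≥ |S| is satisfied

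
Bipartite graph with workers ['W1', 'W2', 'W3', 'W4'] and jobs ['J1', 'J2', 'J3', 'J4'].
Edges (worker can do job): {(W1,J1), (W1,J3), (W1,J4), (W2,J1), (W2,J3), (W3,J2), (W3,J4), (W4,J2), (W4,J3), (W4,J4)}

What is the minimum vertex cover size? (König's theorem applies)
Minimum vertex cover size = 4

By König's theorem: in bipartite graphs,
min vertex cover = max matching = 4

Maximum matching has size 4, so minimum vertex cover also has size 4.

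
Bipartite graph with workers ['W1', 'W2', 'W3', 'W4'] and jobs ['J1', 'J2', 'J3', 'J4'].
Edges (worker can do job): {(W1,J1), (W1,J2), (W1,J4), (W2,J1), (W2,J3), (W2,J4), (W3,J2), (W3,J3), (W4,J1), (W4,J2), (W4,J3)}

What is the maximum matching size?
Maximum matching size = 4

Maximum matching: {(W1,J1), (W2,J4), (W3,J2), (W4,J3)}
Size: 4

This assigns 4 workers to 4 distinct jobs.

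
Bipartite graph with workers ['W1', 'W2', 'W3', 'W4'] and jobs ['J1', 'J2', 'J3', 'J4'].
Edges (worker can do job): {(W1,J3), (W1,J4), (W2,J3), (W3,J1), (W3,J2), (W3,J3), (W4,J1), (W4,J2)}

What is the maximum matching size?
Maximum matching size = 4

Maximum matching: {(W1,J4), (W2,J3), (W3,J2), (W4,J1)}
Size: 4

This assigns 4 workers to 4 distinct jobs.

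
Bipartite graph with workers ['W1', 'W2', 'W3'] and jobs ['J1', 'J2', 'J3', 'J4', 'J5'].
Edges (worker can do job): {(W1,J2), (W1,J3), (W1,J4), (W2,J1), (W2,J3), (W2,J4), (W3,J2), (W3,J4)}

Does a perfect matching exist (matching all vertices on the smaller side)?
Yes, perfect matching exists (size 3)

Perfect matching: {(W1,J3), (W2,J1), (W3,J4)}
All 3 vertices on the smaller side are matched.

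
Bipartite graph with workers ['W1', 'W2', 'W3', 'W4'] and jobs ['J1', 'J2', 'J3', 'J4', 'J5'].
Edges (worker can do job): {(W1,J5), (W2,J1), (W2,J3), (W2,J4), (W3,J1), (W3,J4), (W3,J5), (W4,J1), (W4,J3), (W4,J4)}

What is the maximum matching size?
Maximum matching size = 4

Maximum matching: {(W1,J5), (W2,J1), (W3,J4), (W4,J3)}
Size: 4

This assigns 4 workers to 4 distinct jobs.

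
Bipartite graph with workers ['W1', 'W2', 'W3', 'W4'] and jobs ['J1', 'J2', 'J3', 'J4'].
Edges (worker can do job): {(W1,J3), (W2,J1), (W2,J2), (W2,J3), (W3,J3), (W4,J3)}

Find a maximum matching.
Matching: {(W2,J2), (W4,J3)}

Maximum matching (size 2):
  W2 → J2
  W4 → J3

Each worker is assigned to at most one job, and each job to at most one worker.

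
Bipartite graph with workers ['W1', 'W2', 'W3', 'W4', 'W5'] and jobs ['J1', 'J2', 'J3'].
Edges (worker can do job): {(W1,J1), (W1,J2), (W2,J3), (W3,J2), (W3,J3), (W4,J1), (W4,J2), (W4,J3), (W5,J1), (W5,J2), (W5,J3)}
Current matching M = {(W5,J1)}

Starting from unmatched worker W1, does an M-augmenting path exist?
Yes: W1 → J1 → W5 → J3

An M-augmenting path alternates non-matching / matching edges, starting and ending at unmatched vertices.
Path: W1 → J1 → W5 → J3
(J3 is unmatched in M, so the path is augmenting.)
Flipping edges along this path would increase |M| from 1 to 2.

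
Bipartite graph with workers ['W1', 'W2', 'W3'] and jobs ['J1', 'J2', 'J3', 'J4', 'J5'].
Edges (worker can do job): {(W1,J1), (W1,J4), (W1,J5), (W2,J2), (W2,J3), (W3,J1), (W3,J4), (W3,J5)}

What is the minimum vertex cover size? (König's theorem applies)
Minimum vertex cover size = 3

By König's theorem: in bipartite graphs,
min vertex cover = max matching = 3

Maximum matching has size 3, so minimum vertex cover also has size 3.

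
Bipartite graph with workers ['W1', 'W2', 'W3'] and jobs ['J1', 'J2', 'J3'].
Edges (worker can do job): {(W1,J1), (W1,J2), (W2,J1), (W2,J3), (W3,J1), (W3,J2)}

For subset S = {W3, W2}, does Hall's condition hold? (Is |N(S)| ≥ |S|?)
Yes: |N(S)| = 3, |S| = 2

Subset S = {W3, W2}
Neighbors N(S) = {J1, J2, J3}

|N(S)| = 3, |S| = 2
Hall's condition: |N(S)| ≥ |S| is satisfied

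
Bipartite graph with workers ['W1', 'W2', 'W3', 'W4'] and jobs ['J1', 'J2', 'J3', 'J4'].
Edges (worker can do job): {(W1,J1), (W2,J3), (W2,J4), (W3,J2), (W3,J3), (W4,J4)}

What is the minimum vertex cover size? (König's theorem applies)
Minimum vertex cover size = 4

By König's theorem: in bipartite graphs,
min vertex cover = max matching = 4

Maximum matching has size 4, so minimum vertex cover also has size 4.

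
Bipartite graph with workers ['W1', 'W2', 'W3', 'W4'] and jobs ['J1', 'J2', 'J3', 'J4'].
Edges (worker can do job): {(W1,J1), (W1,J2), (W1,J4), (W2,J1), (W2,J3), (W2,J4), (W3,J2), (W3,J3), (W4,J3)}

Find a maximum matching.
Matching: {(W1,J4), (W2,J1), (W3,J2), (W4,J3)}

Maximum matching (size 4):
  W1 → J4
  W2 → J1
  W3 → J2
  W4 → J3

Each worker is assigned to at most one job, and each job to at most one worker.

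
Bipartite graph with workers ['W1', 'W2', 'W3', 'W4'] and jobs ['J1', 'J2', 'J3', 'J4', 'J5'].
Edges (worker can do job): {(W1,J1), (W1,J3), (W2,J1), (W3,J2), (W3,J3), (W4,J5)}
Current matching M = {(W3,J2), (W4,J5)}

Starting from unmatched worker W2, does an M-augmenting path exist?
Yes: W2 → J1

An M-augmenting path alternates non-matching / matching edges, starting and ending at unmatched vertices.
Path: W2 → J1
(J1 is unmatched in M, so the path is augmenting.)
Flipping edges along this path would increase |M| from 2 to 3.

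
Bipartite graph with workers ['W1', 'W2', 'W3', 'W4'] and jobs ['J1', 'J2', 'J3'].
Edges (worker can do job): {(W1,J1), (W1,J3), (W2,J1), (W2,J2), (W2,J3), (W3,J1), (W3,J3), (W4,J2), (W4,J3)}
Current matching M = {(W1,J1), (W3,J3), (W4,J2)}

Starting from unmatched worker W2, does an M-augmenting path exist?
No augmenting path from W2

Alternating search from W2 reaches jobs: {J1, J2, J3}.
Every reachable job is already matched in M, and following those matched edges back to workers exposes no further unvisited jobs.
No M-augmenting path from W2 exists.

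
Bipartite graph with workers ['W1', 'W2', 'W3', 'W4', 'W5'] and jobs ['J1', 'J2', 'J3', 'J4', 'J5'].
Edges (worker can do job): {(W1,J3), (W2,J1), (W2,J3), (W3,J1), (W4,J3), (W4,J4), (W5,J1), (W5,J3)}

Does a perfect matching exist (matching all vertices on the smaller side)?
No, maximum matching has size 3 < 5

Maximum matching has size 3, need 5 for perfect matching.
Unmatched workers: ['W1', 'W2']
Unmatched jobs: ['J5', 'J2']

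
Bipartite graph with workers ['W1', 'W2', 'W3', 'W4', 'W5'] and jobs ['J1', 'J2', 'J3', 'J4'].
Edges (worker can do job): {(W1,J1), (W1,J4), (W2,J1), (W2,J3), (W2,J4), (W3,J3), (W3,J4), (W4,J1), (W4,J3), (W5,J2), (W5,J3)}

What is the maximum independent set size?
Maximum independent set = 5

By König's theorem:
- Min vertex cover = Max matching = 4
- Max independent set = Total vertices - Min vertex cover
- Max independent set = 9 - 4 = 5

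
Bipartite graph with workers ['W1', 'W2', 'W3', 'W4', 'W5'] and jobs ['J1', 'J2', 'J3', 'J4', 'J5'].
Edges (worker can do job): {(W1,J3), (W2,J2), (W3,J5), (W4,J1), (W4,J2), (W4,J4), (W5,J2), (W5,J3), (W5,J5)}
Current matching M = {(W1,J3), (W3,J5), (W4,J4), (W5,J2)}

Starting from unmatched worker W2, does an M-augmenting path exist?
No augmenting path from W2

Alternating search from W2 reaches jobs: {J2, J3, J5}.
Every reachable job is already matched in M, and following those matched edges back to workers exposes no further unvisited jobs.
No M-augmenting path from W2 exists.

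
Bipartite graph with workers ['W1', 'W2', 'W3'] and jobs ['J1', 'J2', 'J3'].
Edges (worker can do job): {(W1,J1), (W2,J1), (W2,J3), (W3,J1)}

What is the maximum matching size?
Maximum matching size = 2

Maximum matching: {(W2,J3), (W3,J1)}
Size: 2

This assigns 2 workers to 2 distinct jobs.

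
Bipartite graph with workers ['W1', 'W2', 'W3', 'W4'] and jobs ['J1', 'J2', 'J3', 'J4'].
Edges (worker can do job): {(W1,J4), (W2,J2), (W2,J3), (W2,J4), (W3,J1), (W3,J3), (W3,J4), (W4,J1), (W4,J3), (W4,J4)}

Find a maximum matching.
Matching: {(W1,J4), (W2,J2), (W3,J3), (W4,J1)}

Maximum matching (size 4):
  W1 → J4
  W2 → J2
  W3 → J3
  W4 → J1

Each worker is assigned to at most one job, and each job to at most one worker.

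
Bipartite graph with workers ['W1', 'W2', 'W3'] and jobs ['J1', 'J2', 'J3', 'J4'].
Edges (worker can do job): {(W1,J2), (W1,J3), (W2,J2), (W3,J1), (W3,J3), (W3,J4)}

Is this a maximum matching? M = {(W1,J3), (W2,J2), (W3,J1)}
Yes, size 3 is maximum

Proposed matching has size 3.
Maximum matching size for this graph: 3.

This is a maximum matching.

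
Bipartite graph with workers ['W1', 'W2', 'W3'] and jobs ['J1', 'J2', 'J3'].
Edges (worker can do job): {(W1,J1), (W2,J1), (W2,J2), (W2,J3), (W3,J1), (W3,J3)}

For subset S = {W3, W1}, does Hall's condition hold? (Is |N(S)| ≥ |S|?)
Yes: |N(S)| = 2, |S| = 2

Subset S = {W3, W1}
Neighbors N(S) = {J1, J3}

|N(S)| = 2, |S| = 2
Hall's condition: |N(S)| ≥ |S| is satisfied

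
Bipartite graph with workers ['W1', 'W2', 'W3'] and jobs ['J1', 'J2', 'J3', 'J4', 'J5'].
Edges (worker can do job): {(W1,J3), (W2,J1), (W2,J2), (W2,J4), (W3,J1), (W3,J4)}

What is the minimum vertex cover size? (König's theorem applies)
Minimum vertex cover size = 3

By König's theorem: in bipartite graphs,
min vertex cover = max matching = 3

Maximum matching has size 3, so minimum vertex cover also has size 3.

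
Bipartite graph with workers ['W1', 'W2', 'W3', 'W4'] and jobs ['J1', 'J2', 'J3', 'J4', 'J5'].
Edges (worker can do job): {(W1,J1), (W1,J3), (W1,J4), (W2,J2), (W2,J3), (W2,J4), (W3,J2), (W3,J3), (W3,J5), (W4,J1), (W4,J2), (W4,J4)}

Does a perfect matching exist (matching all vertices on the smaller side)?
Yes, perfect matching exists (size 4)

Perfect matching: {(W1,J1), (W2,J4), (W3,J3), (W4,J2)}
All 4 vertices on the smaller side are matched.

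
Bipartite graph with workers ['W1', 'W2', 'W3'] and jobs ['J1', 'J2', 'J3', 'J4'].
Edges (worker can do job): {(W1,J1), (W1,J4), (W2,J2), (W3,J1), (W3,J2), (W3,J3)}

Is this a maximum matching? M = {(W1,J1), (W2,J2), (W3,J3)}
Yes, size 3 is maximum

Proposed matching has size 3.
Maximum matching size for this graph: 3.

This is a maximum matching.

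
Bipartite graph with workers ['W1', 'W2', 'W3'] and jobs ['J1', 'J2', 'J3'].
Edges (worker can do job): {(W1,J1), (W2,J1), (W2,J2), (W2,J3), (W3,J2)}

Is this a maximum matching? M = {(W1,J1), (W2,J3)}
No, size 2 is not maximum

Proposed matching has size 2.
Maximum matching size for this graph: 3.

This is NOT maximum - can be improved to size 3.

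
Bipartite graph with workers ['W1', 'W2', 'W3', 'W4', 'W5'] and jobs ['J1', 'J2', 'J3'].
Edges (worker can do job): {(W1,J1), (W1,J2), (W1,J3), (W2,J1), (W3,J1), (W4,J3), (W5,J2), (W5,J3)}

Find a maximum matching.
Matching: {(W3,J1), (W4,J3), (W5,J2)}

Maximum matching (size 3):
  W3 → J1
  W4 → J3
  W5 → J2

Each worker is assigned to at most one job, and each job to at most one worker.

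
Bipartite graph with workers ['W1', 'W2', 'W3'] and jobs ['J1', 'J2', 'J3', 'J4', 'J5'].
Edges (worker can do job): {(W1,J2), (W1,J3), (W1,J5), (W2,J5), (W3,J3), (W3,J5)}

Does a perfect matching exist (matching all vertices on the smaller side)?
Yes, perfect matching exists (size 3)

Perfect matching: {(W1,J2), (W2,J5), (W3,J3)}
All 3 vertices on the smaller side are matched.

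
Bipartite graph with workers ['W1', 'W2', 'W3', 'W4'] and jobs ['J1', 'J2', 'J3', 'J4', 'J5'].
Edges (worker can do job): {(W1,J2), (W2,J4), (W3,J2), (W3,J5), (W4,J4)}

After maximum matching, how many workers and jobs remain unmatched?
Unmatched: 1 workers, 2 jobs

Maximum matching size: 3
Workers: 4 total, 3 matched, 1 unmatched
Jobs: 5 total, 3 matched, 2 unmatched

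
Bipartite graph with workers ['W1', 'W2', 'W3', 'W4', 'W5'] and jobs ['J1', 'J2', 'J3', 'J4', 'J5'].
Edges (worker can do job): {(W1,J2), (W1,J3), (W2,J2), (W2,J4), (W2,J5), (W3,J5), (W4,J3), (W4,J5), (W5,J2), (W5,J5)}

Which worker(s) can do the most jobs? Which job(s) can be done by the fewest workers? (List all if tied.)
Most versatile: W2 (3 jobs); Least covered: J1 (0 workers)

Worker degrees (jobs they can do): W1:2, W2:3, W3:1, W4:2, W5:2
Job degrees (workers who can do it): J1:0, J2:3, J3:2, J4:1, J5:4

Maximum worker degree is 3, achieved by: W2
Minimum job degree is 0, achieved by: J1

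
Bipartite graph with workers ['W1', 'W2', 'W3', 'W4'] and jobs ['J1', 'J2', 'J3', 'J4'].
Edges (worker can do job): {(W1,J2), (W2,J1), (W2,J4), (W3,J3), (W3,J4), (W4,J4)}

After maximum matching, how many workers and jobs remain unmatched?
Unmatched: 0 workers, 0 jobs

Maximum matching size: 4
Workers: 4 total, 4 matched, 0 unmatched
Jobs: 4 total, 4 matched, 0 unmatched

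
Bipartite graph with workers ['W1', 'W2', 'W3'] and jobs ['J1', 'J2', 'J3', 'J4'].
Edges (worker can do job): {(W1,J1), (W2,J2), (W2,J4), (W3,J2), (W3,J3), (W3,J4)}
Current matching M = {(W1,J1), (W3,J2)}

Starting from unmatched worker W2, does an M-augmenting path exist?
Yes: W2 → J4

An M-augmenting path alternates non-matching / matching edges, starting and ending at unmatched vertices.
Path: W2 → J4
(J4 is unmatched in M, so the path is augmenting.)
Flipping edges along this path would increase |M| from 2 to 3.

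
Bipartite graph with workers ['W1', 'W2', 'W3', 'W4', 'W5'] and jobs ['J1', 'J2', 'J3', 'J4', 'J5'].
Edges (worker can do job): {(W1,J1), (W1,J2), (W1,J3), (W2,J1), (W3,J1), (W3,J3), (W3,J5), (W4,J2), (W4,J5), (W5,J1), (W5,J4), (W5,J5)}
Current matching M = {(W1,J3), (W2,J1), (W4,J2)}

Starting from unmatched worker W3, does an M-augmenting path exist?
Yes: W3 → J5

An M-augmenting path alternates non-matching / matching edges, starting and ending at unmatched vertices.
Path: W3 → J5
(J5 is unmatched in M, so the path is augmenting.)
Flipping edges along this path would increase |M| from 3 to 4.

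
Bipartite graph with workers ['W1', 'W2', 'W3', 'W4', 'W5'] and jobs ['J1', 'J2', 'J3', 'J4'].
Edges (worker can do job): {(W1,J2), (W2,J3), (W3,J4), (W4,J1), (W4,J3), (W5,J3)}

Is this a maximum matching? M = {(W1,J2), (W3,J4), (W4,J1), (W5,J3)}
Yes, size 4 is maximum

Proposed matching has size 4.
Maximum matching size for this graph: 4.

This is a maximum matching.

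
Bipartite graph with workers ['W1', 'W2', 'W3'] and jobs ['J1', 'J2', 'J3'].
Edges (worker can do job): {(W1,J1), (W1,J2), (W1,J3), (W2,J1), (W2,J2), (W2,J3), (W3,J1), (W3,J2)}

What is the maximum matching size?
Maximum matching size = 3

Maximum matching: {(W1,J3), (W2,J1), (W3,J2)}
Size: 3

This assigns 3 workers to 3 distinct jobs.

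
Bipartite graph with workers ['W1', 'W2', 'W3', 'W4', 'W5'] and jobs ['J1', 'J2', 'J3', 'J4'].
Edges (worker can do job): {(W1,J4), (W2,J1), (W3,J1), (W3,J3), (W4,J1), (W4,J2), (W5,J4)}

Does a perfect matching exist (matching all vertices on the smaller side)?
Yes, perfect matching exists (size 4)

Perfect matching: {(W2,J1), (W3,J3), (W4,J2), (W5,J4)}
All 4 vertices on the smaller side are matched.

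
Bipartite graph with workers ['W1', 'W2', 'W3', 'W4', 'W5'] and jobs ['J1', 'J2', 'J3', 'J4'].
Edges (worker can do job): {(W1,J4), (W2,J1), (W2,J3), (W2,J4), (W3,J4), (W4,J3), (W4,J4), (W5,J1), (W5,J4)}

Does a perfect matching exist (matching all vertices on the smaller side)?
No, maximum matching has size 3 < 4

Maximum matching has size 3, need 4 for perfect matching.
Unmatched workers: ['W1', 'W2']
Unmatched jobs: ['J2']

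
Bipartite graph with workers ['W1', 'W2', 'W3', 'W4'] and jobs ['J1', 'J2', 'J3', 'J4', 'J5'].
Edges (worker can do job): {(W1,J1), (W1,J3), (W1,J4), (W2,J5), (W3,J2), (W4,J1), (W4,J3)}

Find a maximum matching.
Matching: {(W1,J4), (W2,J5), (W3,J2), (W4,J3)}

Maximum matching (size 4):
  W1 → J4
  W2 → J5
  W3 → J2
  W4 → J3

Each worker is assigned to at most one job, and each job to at most one worker.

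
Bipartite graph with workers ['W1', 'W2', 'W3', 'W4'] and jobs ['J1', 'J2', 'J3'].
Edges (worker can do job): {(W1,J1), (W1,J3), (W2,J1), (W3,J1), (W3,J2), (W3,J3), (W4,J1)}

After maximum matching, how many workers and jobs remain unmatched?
Unmatched: 1 workers, 0 jobs

Maximum matching size: 3
Workers: 4 total, 3 matched, 1 unmatched
Jobs: 3 total, 3 matched, 0 unmatched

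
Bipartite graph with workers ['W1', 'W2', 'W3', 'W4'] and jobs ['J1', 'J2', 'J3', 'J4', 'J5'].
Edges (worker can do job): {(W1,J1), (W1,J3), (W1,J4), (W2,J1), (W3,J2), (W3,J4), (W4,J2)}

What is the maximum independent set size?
Maximum independent set = 5

By König's theorem:
- Min vertex cover = Max matching = 4
- Max independent set = Total vertices - Min vertex cover
- Max independent set = 9 - 4 = 5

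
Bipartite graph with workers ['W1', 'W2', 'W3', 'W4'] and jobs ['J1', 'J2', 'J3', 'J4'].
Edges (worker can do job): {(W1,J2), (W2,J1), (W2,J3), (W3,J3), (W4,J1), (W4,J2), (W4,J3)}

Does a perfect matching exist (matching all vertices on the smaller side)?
No, maximum matching has size 3 < 4

Maximum matching has size 3, need 4 for perfect matching.
Unmatched workers: ['W2']
Unmatched jobs: ['J4']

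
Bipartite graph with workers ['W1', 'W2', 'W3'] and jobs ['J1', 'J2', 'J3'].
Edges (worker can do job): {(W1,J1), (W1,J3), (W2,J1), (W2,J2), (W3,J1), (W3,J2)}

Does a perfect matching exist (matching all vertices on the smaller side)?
Yes, perfect matching exists (size 3)

Perfect matching: {(W1,J3), (W2,J1), (W3,J2)}
All 3 vertices on the smaller side are matched.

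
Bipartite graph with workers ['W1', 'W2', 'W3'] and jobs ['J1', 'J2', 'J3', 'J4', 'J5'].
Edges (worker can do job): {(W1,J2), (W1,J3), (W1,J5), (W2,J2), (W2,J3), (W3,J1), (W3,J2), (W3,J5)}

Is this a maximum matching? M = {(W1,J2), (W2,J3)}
No, size 2 is not maximum

Proposed matching has size 2.
Maximum matching size for this graph: 3.

This is NOT maximum - can be improved to size 3.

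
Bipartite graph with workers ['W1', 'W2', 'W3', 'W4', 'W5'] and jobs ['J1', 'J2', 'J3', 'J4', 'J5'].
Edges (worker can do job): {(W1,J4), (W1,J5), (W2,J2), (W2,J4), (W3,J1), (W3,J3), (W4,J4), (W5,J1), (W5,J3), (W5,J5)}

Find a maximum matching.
Matching: {(W1,J5), (W2,J2), (W3,J3), (W4,J4), (W5,J1)}

Maximum matching (size 5):
  W1 → J5
  W2 → J2
  W3 → J3
  W4 → J4
  W5 → J1

Each worker is assigned to at most one job, and each job to at most one worker.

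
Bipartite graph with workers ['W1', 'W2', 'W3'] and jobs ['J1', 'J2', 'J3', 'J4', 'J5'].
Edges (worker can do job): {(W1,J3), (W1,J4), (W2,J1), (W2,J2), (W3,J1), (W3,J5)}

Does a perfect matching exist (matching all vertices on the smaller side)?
Yes, perfect matching exists (size 3)

Perfect matching: {(W1,J3), (W2,J1), (W3,J5)}
All 3 vertices on the smaller side are matched.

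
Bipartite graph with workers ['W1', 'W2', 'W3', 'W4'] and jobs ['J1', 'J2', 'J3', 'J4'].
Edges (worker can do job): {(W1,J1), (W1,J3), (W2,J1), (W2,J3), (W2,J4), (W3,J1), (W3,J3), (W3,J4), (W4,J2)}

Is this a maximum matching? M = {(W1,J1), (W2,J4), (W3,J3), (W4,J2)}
Yes, size 4 is maximum

Proposed matching has size 4.
Maximum matching size for this graph: 4.

This is a maximum matching.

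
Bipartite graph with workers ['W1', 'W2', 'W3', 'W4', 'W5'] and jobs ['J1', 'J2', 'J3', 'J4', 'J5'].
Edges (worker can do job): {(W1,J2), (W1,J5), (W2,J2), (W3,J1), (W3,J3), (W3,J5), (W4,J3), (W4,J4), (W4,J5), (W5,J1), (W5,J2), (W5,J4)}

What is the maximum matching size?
Maximum matching size = 5

Maximum matching: {(W1,J5), (W2,J2), (W3,J1), (W4,J3), (W5,J4)}
Size: 5

This assigns 5 workers to 5 distinct jobs.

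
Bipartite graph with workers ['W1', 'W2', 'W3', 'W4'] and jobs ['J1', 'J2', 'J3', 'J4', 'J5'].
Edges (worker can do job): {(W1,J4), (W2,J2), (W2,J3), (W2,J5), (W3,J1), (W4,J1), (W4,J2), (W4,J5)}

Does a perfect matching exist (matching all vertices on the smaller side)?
Yes, perfect matching exists (size 4)

Perfect matching: {(W1,J4), (W2,J2), (W3,J1), (W4,J5)}
All 4 vertices on the smaller side are matched.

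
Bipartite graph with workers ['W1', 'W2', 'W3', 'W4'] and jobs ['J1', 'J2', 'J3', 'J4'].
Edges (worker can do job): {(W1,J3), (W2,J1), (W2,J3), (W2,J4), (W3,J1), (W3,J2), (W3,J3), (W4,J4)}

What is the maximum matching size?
Maximum matching size = 4

Maximum matching: {(W1,J3), (W2,J1), (W3,J2), (W4,J4)}
Size: 4

This assigns 4 workers to 4 distinct jobs.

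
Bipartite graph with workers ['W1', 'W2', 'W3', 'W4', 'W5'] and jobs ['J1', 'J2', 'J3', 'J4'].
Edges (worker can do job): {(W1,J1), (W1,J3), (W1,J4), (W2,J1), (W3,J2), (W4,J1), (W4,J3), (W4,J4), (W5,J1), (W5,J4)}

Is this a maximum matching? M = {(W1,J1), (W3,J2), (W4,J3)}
No, size 3 is not maximum

Proposed matching has size 3.
Maximum matching size for this graph: 4.

This is NOT maximum - can be improved to size 4.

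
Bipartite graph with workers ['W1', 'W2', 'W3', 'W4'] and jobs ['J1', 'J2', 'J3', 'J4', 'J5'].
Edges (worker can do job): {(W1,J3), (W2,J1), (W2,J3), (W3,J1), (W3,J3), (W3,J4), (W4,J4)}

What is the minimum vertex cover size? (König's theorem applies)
Minimum vertex cover size = 3

By König's theorem: in bipartite graphs,
min vertex cover = max matching = 3

Maximum matching has size 3, so minimum vertex cover also has size 3.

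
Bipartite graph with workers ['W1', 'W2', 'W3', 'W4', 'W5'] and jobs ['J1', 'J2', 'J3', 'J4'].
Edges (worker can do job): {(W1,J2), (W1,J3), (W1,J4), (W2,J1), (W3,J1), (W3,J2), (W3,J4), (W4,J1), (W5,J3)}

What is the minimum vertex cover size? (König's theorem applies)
Minimum vertex cover size = 4

By König's theorem: in bipartite graphs,
min vertex cover = max matching = 4

Maximum matching has size 4, so minimum vertex cover also has size 4.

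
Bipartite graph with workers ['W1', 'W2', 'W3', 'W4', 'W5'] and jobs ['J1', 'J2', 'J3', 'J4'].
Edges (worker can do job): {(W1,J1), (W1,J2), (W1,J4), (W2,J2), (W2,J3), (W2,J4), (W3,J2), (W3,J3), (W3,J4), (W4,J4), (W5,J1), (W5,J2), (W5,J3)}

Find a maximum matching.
Matching: {(W1,J1), (W3,J3), (W4,J4), (W5,J2)}

Maximum matching (size 4):
  W1 → J1
  W3 → J3
  W4 → J4
  W5 → J2

Each worker is assigned to at most one job, and each job to at most one worker.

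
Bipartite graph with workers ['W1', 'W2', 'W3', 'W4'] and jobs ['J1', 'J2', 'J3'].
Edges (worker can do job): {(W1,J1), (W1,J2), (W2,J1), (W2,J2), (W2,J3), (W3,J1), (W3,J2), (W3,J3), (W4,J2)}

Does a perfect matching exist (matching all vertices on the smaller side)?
Yes, perfect matching exists (size 3)

Perfect matching: {(W1,J1), (W3,J3), (W4,J2)}
All 3 vertices on the smaller side are matched.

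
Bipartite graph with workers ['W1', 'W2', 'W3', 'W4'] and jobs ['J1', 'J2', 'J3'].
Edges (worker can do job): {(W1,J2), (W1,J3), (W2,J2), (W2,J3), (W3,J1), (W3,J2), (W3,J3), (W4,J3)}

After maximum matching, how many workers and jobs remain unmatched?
Unmatched: 1 workers, 0 jobs

Maximum matching size: 3
Workers: 4 total, 3 matched, 1 unmatched
Jobs: 3 total, 3 matched, 0 unmatched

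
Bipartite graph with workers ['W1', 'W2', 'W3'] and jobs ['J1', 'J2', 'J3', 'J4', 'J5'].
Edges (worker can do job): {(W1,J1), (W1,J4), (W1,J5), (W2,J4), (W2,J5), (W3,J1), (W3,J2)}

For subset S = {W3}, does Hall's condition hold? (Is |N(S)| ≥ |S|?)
Yes: |N(S)| = 2, |S| = 1

Subset S = {W3}
Neighbors N(S) = {J1, J2}

|N(S)| = 2, |S| = 1
Hall's condition: |N(S)| ≥ |S| is satisfied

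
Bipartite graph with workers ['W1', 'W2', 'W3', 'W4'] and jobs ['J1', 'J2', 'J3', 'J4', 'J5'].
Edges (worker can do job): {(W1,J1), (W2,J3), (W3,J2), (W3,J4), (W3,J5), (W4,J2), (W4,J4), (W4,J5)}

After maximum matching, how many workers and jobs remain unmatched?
Unmatched: 0 workers, 1 jobs

Maximum matching size: 4
Workers: 4 total, 4 matched, 0 unmatched
Jobs: 5 total, 4 matched, 1 unmatched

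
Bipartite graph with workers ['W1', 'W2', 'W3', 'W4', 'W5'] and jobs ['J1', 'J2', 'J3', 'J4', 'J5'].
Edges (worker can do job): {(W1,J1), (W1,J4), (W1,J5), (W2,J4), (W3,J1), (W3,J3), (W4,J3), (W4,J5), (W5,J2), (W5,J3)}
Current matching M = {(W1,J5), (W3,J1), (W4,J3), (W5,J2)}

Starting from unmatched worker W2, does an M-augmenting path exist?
Yes: W2 → J4

An M-augmenting path alternates non-matching / matching edges, starting and ending at unmatched vertices.
Path: W2 → J4
(J4 is unmatched in M, so the path is augmenting.)
Flipping edges along this path would increase |M| from 4 to 5.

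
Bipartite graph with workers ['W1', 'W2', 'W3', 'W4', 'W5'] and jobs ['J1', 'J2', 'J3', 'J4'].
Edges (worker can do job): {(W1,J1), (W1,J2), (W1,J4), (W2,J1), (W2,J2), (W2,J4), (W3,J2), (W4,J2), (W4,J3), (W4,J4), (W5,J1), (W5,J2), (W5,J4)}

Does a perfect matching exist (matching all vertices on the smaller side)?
Yes, perfect matching exists (size 4)

Perfect matching: {(W1,J1), (W3,J2), (W4,J3), (W5,J4)}
All 4 vertices on the smaller side are matched.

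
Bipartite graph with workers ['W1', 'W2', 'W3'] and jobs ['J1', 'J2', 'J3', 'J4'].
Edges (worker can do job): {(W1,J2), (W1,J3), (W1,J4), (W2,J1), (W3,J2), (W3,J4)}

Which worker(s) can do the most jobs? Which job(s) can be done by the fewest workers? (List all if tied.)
Most versatile: W1 (3 jobs); Least covered: J1, J3 (1 workers)

Worker degrees (jobs they can do): W1:3, W2:1, W3:2
Job degrees (workers who can do it): J1:1, J2:2, J3:1, J4:2

Maximum worker degree is 3, achieved by: W1
Minimum job degree is 1, achieved by: J1, J3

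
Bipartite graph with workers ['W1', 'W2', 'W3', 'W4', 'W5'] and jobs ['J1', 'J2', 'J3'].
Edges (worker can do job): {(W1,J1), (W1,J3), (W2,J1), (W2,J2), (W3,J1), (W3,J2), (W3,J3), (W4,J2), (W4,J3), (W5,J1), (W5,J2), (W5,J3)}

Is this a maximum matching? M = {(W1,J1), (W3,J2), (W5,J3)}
Yes, size 3 is maximum

Proposed matching has size 3.
Maximum matching size for this graph: 3.

This is a maximum matching.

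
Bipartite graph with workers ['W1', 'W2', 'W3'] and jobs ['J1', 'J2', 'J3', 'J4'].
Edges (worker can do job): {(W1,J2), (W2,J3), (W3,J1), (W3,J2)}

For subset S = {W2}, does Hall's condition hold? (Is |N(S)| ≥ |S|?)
Yes: |N(S)| = 1, |S| = 1

Subset S = {W2}
Neighbors N(S) = {J3}

|N(S)| = 1, |S| = 1
Hall's condition: |N(S)| ≥ |S| is satisfied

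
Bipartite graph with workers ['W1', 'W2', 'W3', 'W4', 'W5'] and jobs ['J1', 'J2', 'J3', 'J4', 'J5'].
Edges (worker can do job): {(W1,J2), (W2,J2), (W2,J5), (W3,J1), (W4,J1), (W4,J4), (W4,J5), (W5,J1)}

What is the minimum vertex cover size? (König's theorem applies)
Minimum vertex cover size = 4

By König's theorem: in bipartite graphs,
min vertex cover = max matching = 4

Maximum matching has size 4, so minimum vertex cover also has size 4.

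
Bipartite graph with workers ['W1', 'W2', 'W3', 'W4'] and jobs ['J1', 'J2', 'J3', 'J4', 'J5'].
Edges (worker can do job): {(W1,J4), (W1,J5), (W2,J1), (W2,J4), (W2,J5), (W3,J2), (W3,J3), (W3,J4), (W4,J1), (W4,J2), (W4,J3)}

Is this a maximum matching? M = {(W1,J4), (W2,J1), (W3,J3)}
No, size 3 is not maximum

Proposed matching has size 3.
Maximum matching size for this graph: 4.

This is NOT maximum - can be improved to size 4.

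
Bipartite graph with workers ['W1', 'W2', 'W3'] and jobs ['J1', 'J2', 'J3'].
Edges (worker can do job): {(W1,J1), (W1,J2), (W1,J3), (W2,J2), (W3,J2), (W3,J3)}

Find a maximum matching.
Matching: {(W1,J1), (W2,J2), (W3,J3)}

Maximum matching (size 3):
  W1 → J1
  W2 → J2
  W3 → J3

Each worker is assigned to at most one job, and each job to at most one worker.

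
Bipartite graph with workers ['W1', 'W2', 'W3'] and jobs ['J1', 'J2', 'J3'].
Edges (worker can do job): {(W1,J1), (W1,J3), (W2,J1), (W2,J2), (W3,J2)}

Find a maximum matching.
Matching: {(W1,J3), (W2,J1), (W3,J2)}

Maximum matching (size 3):
  W1 → J3
  W2 → J1
  W3 → J2

Each worker is assigned to at most one job, and each job to at most one worker.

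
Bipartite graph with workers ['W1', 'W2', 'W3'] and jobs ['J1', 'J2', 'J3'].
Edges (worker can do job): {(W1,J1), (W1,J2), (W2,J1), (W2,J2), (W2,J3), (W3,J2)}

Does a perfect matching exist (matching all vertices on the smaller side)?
Yes, perfect matching exists (size 3)

Perfect matching: {(W1,J1), (W2,J3), (W3,J2)}
All 3 vertices on the smaller side are matched.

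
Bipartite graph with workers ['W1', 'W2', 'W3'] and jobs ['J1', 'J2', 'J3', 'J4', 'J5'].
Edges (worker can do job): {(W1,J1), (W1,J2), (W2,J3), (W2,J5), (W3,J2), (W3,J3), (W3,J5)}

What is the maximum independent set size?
Maximum independent set = 5

By König's theorem:
- Min vertex cover = Max matching = 3
- Max independent set = Total vertices - Min vertex cover
- Max independent set = 8 - 3 = 5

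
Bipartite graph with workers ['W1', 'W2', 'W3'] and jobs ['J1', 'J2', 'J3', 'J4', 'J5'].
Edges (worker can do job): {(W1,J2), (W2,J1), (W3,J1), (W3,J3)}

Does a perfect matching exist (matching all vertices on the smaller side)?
Yes, perfect matching exists (size 3)

Perfect matching: {(W1,J2), (W2,J1), (W3,J3)}
All 3 vertices on the smaller side are matched.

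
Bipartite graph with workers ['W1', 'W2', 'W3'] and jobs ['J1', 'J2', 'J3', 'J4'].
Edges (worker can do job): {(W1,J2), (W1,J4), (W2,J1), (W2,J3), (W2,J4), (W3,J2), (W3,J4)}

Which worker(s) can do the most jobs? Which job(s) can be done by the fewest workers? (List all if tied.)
Most versatile: W2 (3 jobs); Least covered: J1, J3 (1 workers)

Worker degrees (jobs they can do): W1:2, W2:3, W3:2
Job degrees (workers who can do it): J1:1, J2:2, J3:1, J4:3

Maximum worker degree is 3, achieved by: W2
Minimum job degree is 1, achieved by: J1, J3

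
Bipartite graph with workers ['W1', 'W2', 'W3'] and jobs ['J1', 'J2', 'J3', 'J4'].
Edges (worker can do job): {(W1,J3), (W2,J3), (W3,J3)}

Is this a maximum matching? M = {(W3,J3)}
Yes, size 1 is maximum

Proposed matching has size 1.
Maximum matching size for this graph: 1.

This is a maximum matching.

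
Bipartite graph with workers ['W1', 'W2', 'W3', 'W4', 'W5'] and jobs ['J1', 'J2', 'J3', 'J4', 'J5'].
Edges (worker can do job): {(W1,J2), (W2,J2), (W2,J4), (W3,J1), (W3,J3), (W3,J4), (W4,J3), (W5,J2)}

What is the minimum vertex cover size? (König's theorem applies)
Minimum vertex cover size = 4

By König's theorem: in bipartite graphs,
min vertex cover = max matching = 4

Maximum matching has size 4, so minimum vertex cover also has size 4.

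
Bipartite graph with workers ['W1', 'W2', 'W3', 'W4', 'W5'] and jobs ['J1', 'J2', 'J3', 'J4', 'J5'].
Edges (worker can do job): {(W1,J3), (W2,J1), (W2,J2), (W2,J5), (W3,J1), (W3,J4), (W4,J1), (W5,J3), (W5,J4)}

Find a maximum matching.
Matching: {(W2,J5), (W3,J4), (W4,J1), (W5,J3)}

Maximum matching (size 4):
  W2 → J5
  W3 → J4
  W4 → J1
  W5 → J3

Each worker is assigned to at most one job, and each job to at most one worker.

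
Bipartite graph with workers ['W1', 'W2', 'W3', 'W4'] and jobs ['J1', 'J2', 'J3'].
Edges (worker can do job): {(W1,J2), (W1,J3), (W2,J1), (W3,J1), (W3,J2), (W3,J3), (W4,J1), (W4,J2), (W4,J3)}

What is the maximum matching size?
Maximum matching size = 3

Maximum matching: {(W1,J2), (W3,J3), (W4,J1)}
Size: 3

This assigns 3 workers to 3 distinct jobs.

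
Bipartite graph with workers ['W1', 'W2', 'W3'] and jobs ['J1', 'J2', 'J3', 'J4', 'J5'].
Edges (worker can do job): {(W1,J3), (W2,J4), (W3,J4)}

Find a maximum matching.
Matching: {(W1,J3), (W3,J4)}

Maximum matching (size 2):
  W1 → J3
  W3 → J4

Each worker is assigned to at most one job, and each job to at most one worker.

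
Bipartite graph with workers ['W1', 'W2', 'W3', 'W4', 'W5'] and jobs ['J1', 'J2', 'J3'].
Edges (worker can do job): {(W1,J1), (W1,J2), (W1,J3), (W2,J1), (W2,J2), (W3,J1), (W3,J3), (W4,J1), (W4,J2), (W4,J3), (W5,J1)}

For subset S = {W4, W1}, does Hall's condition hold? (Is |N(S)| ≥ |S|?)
Yes: |N(S)| = 3, |S| = 2

Subset S = {W4, W1}
Neighbors N(S) = {J1, J2, J3}

|N(S)| = 3, |S| = 2
Hall's condition: |N(S)| ≥ |S| is satisfied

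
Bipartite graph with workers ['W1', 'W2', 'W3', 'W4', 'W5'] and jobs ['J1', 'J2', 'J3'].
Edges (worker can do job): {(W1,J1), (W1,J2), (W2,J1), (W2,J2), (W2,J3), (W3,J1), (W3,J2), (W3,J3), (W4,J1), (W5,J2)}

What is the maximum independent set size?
Maximum independent set = 5

By König's theorem:
- Min vertex cover = Max matching = 3
- Max independent set = Total vertices - Min vertex cover
- Max independent set = 8 - 3 = 5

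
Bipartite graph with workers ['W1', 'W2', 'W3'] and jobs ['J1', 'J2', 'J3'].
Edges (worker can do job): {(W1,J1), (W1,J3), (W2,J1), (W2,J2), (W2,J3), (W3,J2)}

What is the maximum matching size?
Maximum matching size = 3

Maximum matching: {(W1,J1), (W2,J3), (W3,J2)}
Size: 3

This assigns 3 workers to 3 distinct jobs.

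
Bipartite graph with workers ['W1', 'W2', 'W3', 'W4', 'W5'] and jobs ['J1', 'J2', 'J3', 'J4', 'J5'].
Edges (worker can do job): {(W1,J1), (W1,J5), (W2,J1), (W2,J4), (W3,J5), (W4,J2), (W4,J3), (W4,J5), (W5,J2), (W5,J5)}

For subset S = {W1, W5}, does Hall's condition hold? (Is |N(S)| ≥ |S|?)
Yes: |N(S)| = 3, |S| = 2

Subset S = {W1, W5}
Neighbors N(S) = {J1, J2, J5}

|N(S)| = 3, |S| = 2
Hall's condition: |N(S)| ≥ |S| is satisfied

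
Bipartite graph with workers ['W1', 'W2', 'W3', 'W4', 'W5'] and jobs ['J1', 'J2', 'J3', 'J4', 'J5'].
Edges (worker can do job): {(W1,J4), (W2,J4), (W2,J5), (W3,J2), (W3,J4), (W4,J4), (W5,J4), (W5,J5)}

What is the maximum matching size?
Maximum matching size = 3

Maximum matching: {(W3,J2), (W4,J4), (W5,J5)}
Size: 3

This assigns 3 workers to 3 distinct jobs.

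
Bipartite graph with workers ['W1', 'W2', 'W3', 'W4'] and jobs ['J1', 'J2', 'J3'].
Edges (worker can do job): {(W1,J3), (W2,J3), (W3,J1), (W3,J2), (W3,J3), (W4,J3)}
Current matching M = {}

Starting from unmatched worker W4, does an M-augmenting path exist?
Yes: W4 → J3

An M-augmenting path alternates non-matching / matching edges, starting and ending at unmatched vertices.
Path: W4 → J3
(J3 is unmatched in M, so the path is augmenting.)
Flipping edges along this path would increase |M| from 0 to 1.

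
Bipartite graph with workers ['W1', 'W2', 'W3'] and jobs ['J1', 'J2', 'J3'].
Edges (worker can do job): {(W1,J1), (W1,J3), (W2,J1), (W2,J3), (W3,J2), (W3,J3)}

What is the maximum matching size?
Maximum matching size = 3

Maximum matching: {(W1,J1), (W2,J3), (W3,J2)}
Size: 3

This assigns 3 workers to 3 distinct jobs.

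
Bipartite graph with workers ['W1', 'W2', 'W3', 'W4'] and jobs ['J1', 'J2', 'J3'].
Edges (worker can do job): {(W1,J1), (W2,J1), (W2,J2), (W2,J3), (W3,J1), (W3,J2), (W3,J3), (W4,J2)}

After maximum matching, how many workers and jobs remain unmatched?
Unmatched: 1 workers, 0 jobs

Maximum matching size: 3
Workers: 4 total, 3 matched, 1 unmatched
Jobs: 3 total, 3 matched, 0 unmatched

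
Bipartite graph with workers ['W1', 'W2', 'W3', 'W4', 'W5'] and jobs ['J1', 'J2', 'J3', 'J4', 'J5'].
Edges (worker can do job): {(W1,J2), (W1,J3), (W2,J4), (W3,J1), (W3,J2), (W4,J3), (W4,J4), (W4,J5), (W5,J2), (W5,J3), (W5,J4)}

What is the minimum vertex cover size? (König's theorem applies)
Minimum vertex cover size = 5

By König's theorem: in bipartite graphs,
min vertex cover = max matching = 5

Maximum matching has size 5, so minimum vertex cover also has size 5.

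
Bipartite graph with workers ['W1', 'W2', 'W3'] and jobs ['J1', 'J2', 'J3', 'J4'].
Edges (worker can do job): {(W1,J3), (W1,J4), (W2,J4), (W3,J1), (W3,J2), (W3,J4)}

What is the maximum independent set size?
Maximum independent set = 4

By König's theorem:
- Min vertex cover = Max matching = 3
- Max independent set = Total vertices - Min vertex cover
- Max independent set = 7 - 3 = 4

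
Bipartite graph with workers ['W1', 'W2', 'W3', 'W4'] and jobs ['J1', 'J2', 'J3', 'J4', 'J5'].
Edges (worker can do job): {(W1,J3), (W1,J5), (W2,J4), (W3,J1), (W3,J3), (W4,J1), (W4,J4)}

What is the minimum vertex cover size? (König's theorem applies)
Minimum vertex cover size = 4

By König's theorem: in bipartite graphs,
min vertex cover = max matching = 4

Maximum matching has size 4, so minimum vertex cover also has size 4.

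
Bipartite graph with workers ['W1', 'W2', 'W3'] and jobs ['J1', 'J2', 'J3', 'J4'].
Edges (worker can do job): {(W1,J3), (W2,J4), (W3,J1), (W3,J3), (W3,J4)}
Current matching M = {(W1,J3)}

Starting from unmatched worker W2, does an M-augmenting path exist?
Yes: W2 → J4

An M-augmenting path alternates non-matching / matching edges, starting and ending at unmatched vertices.
Path: W2 → J4
(J4 is unmatched in M, so the path is augmenting.)
Flipping edges along this path would increase |M| from 1 to 2.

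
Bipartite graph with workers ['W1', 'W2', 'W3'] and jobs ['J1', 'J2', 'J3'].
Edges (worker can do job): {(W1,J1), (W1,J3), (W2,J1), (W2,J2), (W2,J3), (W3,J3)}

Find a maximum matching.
Matching: {(W1,J1), (W2,J2), (W3,J3)}

Maximum matching (size 3):
  W1 → J1
  W2 → J2
  W3 → J3

Each worker is assigned to at most one job, and each job to at most one worker.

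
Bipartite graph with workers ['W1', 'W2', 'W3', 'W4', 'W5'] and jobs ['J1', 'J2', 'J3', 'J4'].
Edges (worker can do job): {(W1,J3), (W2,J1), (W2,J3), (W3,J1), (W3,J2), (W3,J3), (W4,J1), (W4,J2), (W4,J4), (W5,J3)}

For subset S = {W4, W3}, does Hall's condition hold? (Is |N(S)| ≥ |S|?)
Yes: |N(S)| = 4, |S| = 2

Subset S = {W4, W3}
Neighbors N(S) = {J1, J2, J3, J4}

|N(S)| = 4, |S| = 2
Hall's condition: |N(S)| ≥ |S| is satisfied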